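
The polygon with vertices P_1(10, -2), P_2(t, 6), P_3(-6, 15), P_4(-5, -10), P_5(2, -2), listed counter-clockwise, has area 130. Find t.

The doubled signed area Σ (x_i y_{i+1} − x_{i+1} y_i) is linear in t.
With t=0 it equals 277; the coefficient of t is 17 (from the two edges through P_2).
So 17·t + 277 = 2·130 = 260 ⇒ t = -1.

-1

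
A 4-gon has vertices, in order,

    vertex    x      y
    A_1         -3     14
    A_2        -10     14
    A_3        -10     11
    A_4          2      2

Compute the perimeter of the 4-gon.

38

|A_1A_2| = √((-7)² + (0)²) = √49 = 7
|A_2A_3| = √((0)² + (-3)²) = √9 = 3
|A_3A_4| = √((12)² + (-9)²) = √225 = 15
|A_4A_1| = √((-5)² + (12)²) = √169 = 13
Perimeter = 7 + 3 + 15 + 13 = 38.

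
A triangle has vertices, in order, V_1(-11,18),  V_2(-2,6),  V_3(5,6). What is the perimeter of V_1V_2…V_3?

42

|V_1V_2| = √((9)² + (-12)²) = √225 = 15
|V_2V_3| = √((7)² + (0)²) = √49 = 7
|V_3V_1| = √((-16)² + (12)²) = √400 = 20
Perimeter = 15 + 7 + 20 = 42.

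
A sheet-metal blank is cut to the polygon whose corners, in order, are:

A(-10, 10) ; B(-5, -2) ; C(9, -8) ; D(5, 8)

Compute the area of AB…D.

Σ = (70) + (58) + (112) + (130) = 370
Area = |Σ|/2 = 185.

185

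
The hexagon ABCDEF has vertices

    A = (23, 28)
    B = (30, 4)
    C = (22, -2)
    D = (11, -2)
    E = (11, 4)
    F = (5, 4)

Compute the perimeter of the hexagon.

88

|AB| = √((7)² + (-24)²) = √625 = 25
|BC| = √((-8)² + (-6)²) = √100 = 10
|CD| = √((-11)² + (0)²) = √121 = 11
|DE| = √((0)² + (6)²) = √36 = 6
|EF| = √((-6)² + (0)²) = √36 = 6
|FA| = √((18)² + (24)²) = √900 = 30
Perimeter = 25 + 10 + 11 + 6 + 6 + 30 = 88.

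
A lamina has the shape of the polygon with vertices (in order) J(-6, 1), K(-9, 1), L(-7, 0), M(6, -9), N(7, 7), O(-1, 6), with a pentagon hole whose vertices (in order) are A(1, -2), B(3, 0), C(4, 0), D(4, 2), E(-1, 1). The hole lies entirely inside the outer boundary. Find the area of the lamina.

Outer boundary:
Apply the shoelace (surveyor's) formula: 2A = Σ (x_i·y_{i+1} − x_{i+1}·y_i), indices taken mod 6.
Cross-terms: 3, 7, 63, 105, 49, 35  ⇒  Σ = 262
Area = |Σ|/2 = 131.
Hole:
Apply Gauss's area formula: 2A = Σ (x_i·y_{i+1} − x_{i+1}·y_i), indices taken mod 5.
Σ = (6) + (0) + (8) + (6) + (1) = 21
Area = |Σ|/2 = 10.5.
Net area = 131 − 10.5 = 120.5.

120.5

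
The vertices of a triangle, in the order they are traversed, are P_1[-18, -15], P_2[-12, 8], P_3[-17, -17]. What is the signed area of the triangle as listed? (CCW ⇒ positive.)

-17.5

Apply the surveyor's formula: 2A = Σ (x_i·y_{i+1} − x_{i+1}·y_i), indices taken mod 3.
Σ = (-324) + (340) + (-51) = -35
Signed area = Σ/2 = -17.5 (negative ⇒ clockwise traversal).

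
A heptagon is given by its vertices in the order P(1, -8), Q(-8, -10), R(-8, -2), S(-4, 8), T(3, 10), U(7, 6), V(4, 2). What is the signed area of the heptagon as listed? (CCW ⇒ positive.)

-185

Apply Gauss's area formula: 2A = Σ (x_i·y_{i+1} − x_{i+1}·y_i), indices taken mod 7.
Cross-terms: -74, -64, -72, -64, -52, -10, -34  ⇒  Σ = -370
Signed area = Σ/2 = -185 (negative ⇒ clockwise traversal).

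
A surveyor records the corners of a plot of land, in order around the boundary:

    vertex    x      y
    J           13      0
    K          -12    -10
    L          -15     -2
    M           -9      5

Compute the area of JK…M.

207

Σ = (-130) + (-126) + (-93) + (-65) = -414
Area = |Σ|/2 = 207.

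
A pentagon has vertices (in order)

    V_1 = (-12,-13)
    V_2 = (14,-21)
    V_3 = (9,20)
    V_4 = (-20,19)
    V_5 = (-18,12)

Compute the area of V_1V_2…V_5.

977

Apply the shoelace (surveyor's) formula: 2A = Σ (x_i·y_{i+1} − x_{i+1}·y_i), indices taken mod 5.
Σ = (434) + (469) + (571) + (102) + (378) = 1954
Area = |Σ|/2 = 977.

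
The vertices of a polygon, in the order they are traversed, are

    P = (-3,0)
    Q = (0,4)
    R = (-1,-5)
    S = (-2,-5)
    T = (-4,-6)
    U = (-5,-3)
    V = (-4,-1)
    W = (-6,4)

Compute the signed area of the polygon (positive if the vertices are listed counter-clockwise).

-28

Apply the surveyor's formula: 2A = Σ (x_i·y_{i+1} − x_{i+1}·y_i), indices taken mod 8.
P→Q: (-3)(4) − (0)(0) = -12
Q→R: (0)(-5) − (-1)(4) = 4
R→S: (-1)(-5) − (-2)(-5) = -5
S→T: (-2)(-6) − (-4)(-5) = -8
T→U: (-4)(-3) − (-5)(-6) = -18
U→V: (-5)(-1) − (-4)(-3) = -7
V→W: (-4)(4) − (-6)(-1) = -22
W→P: (-6)(0) − (-3)(4) = 12
Σ = -56
Signed area = Σ/2 = -28 (negative ⇒ clockwise traversal).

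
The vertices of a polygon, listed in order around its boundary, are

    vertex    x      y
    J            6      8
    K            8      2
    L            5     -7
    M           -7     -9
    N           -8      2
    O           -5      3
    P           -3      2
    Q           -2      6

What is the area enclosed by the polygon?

189.5

Apply Gauss's area formula: 2A = Σ (x_i·y_{i+1} − x_{i+1}·y_i), indices taken mod 8.
Σ = (-52) + (-66) + (-94) + (-86) + (-14) + (-1) + (-14) + (-52) = -379
Area = |Σ|/2 = 189.5.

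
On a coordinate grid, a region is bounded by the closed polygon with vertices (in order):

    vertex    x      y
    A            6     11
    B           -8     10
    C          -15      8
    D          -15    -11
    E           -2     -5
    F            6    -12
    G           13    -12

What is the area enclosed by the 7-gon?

462.5

A→B: (6)(10) − (-8)(11) = 148
B→C: (-8)(8) − (-15)(10) = 86
C→D: (-15)(-11) − (-15)(8) = 285
D→E: (-15)(-5) − (-2)(-11) = 53
E→F: (-2)(-12) − (6)(-5) = 54
F→G: (6)(-12) − (13)(-12) = 84
G→A: (13)(11) − (6)(-12) = 215
Σ = 925
Area = |Σ|/2 = 462.5.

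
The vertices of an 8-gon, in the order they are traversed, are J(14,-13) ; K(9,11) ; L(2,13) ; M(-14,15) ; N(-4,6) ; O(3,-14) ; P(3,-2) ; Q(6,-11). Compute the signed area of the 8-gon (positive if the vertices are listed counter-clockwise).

341.5

Apply the shoelace formula: 2A = Σ (x_i·y_{i+1} − x_{i+1}·y_i), indices taken mod 8.
J→K: (14)(11) − (9)(-13) = 271
K→L: (9)(13) − (2)(11) = 95
L→M: (2)(15) − (-14)(13) = 212
M→N: (-14)(6) − (-4)(15) = -24
N→O: (-4)(-14) − (3)(6) = 38
O→P: (3)(-2) − (3)(-14) = 36
P→Q: (3)(-11) − (6)(-2) = -21
Q→J: (6)(-13) − (14)(-11) = 76
Σ = 683
Signed area = Σ/2 = 341.5 (positive ⇒ counter-clockwise traversal).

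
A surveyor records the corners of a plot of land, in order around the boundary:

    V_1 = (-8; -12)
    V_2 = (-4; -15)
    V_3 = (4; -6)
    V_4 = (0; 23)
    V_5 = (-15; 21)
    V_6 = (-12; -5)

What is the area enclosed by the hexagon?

512

Apply the shoelace formula: 2A = Σ (x_i·y_{i+1} − x_{i+1}·y_i), indices taken mod 6.
V_1→V_2: (-8)(-15) − (-4)(-12) = 72
V_2→V_3: (-4)(-6) − (4)(-15) = 84
V_3→V_4: (4)(23) − (0)(-6) = 92
V_4→V_5: (0)(21) − (-15)(23) = 345
V_5→V_6: (-15)(-5) − (-12)(21) = 327
V_6→V_1: (-12)(-12) − (-8)(-5) = 104
Σ = 1024
Area = |Σ|/2 = 512.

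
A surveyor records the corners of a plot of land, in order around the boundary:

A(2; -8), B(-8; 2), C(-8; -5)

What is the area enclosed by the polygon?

35

Apply Gauss's area formula: 2A = Σ (x_i·y_{i+1} − x_{i+1}·y_i), indices taken mod 3.
Σ = (-60) + (56) + (74) = 70
Area = |Σ|/2 = 35.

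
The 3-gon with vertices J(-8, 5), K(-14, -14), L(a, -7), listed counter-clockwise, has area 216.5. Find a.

Write out the shoelace sum; only the two edges meeting at L involve a:
2·Area = [((-14)·(-7) − a·(-14)) + (a·5 − (-8)·(-7))] + 182
       = 19·a + 224 = 433
⇒ a = 11.

11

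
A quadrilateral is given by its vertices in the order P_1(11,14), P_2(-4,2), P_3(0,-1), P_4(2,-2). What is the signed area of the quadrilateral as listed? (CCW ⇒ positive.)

Apply the surveyor's formula: 2A = Σ (x_i·y_{i+1} − x_{i+1}·y_i), indices taken mod 4.
P_1→P_2: (11)(2) − (-4)(14) = 78
P_2→P_3: (-4)(-1) − (0)(2) = 4
P_3→P_4: (0)(-2) − (2)(-1) = 2
P_4→P_1: (2)(14) − (11)(-2) = 50
Σ = 134
Signed area = Σ/2 = 67 (positive ⇒ counter-clockwise traversal).

67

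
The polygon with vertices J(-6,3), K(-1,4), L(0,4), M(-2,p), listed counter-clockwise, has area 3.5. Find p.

5

Write out the shoelace sum; only the two edges meeting at M involve p:
2·Area = [(0·p − (-2)·4) + ((-2)·3 − (-6)·p)] + -25
       = 6·p + -23 = 7
⇒ p = 5.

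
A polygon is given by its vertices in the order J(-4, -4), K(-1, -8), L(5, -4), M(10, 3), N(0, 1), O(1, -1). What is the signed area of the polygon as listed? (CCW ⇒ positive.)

Apply the shoelace formula: 2A = Σ (x_i·y_{i+1} − x_{i+1}·y_i), indices taken mod 6.
Σ = (28) + (44) + (55) + (10) + (-1) + (-8) = 128
Signed area = Σ/2 = 64 (positive ⇒ counter-clockwise traversal).

64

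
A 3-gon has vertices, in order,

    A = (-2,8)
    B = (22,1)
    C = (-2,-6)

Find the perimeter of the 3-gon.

|AB| = √((24)² + (-7)²) = √625 = 25
|BC| = √((-24)² + (-7)²) = √625 = 25
|CA| = √((0)² + (14)²) = √196 = 14
Perimeter = 25 + 25 + 14 = 64.

64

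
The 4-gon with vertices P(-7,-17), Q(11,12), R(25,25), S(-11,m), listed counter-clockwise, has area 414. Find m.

9

Write out the shoelace sum; only the two edges meeting at S involve m:
2·Area = [(25·m − (-11)·25) + ((-11)·(-17) − (-7)·m)] + 78
       = 32·m + 540 = 828
⇒ m = 9.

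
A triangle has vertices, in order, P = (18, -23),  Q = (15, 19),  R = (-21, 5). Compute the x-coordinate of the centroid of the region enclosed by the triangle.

4

Apply Gauss's area formula. First the cross-terms c_i = x_i·y_{i+1} − x_{i+1}·y_i:
  687, 474, 393  ⇒  2A = 1554, A = 777.
Then Σ (x_i + x_{i+1})·c_i = 18648, so x̄ = 18648 / (6·777) = 4.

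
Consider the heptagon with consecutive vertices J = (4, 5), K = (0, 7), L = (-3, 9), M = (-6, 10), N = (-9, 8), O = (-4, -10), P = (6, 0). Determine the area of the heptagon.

163.5

Apply the shoelace formula: 2A = Σ (x_i·y_{i+1} − x_{i+1}·y_i), indices taken mod 7.
J→K: (4)(7) − (0)(5) = 28
K→L: (0)(9) − (-3)(7) = 21
L→M: (-3)(10) − (-6)(9) = 24
M→N: (-6)(8) − (-9)(10) = 42
N→O: (-9)(-10) − (-4)(8) = 122
O→P: (-4)(0) − (6)(-10) = 60
P→J: (6)(5) − (4)(0) = 30
Σ = 327
Area = |Σ|/2 = 163.5.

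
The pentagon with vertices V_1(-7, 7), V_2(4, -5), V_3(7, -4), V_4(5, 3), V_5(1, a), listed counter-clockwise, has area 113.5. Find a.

The doubled signed area Σ (x_i y_{i+1} − x_{i+1} y_i) is linear in a.
With a=0 it equals 71; the coefficient of a is 12 (from the two edges through V_5).
So 12·a + 71 = 2·113.5 = 227 ⇒ a = 13.

13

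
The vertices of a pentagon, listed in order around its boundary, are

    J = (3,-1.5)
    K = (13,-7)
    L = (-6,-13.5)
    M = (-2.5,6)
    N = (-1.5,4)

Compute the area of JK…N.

Cross-terms: -1.5, -217.5, -69.75, -1, -9.75  ⇒  Σ = -299.5
Area = |Σ|/2 = 149.75.

149.75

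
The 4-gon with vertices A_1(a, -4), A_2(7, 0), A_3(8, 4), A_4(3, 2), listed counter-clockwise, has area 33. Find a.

-9

Write out the shoelace sum; only the two edges meeting at A_1 involve a:
2·Area = [(3·(-4) − a·2) + (a·0 − 7·(-4))] + 32
       = -2·a + 48 = 66
⇒ a = -9.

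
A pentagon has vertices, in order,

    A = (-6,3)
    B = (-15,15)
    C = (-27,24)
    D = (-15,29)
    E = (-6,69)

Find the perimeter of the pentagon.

150

|AB| = √((-9)² + (12)²) = √225 = 15
|BC| = √((-12)² + (9)²) = √225 = 15
|CD| = √((12)² + (5)²) = √169 = 13
|DE| = √((9)² + (40)²) = √1681 = 41
|EA| = √((0)² + (-66)²) = √4356 = 66
Perimeter = 15 + 15 + 13 + 41 + 66 = 150.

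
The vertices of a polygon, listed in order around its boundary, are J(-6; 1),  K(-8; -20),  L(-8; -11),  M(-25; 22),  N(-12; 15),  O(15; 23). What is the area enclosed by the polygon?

Apply the surveyor's formula: 2A = Σ (x_i·y_{i+1} − x_{i+1}·y_i), indices taken mod 6.
J→K: (-6)(-20) − (-8)(1) = 128
K→L: (-8)(-11) − (-8)(-20) = -72
L→M: (-8)(22) − (-25)(-11) = -451
M→N: (-25)(15) − (-12)(22) = -111
N→O: (-12)(23) − (15)(15) = -501
O→J: (15)(1) − (-6)(23) = 153
Σ = -854
Area = |Σ|/2 = 427.

427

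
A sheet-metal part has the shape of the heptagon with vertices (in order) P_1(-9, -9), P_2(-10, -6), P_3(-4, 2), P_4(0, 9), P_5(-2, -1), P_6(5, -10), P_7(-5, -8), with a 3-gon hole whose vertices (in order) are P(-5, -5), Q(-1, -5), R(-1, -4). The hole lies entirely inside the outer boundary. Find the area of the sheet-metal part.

Outer boundary:
Cross-terms: -36, -44, -36, 18, 25, -90, -27  ⇒  Σ = -190
Area = |Σ|/2 = 95.
Hole:
Apply the shoelace (surveyor's) formula: 2A = Σ (x_i·y_{i+1} − x_{i+1}·y_i), indices taken mod 3.
Σ = (20) + (-1) + (-15) = 4
Area = |Σ|/2 = 2.
Net area = 95 − 2 = 93.

93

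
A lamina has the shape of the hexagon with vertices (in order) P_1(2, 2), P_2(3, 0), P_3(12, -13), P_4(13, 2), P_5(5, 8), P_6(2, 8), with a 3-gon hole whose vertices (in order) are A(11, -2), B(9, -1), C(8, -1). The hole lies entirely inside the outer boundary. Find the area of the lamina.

126.5

Outer boundary:
Apply Gauss's area formula: 2A = Σ (x_i·y_{i+1} − x_{i+1}·y_i), indices taken mod 6.
Σ = (-6) + (-39) + (193) + (94) + (24) + (-12) = 254
Area = |Σ|/2 = 127.
Hole:
Cross-terms: 7, -1, -5  ⇒  Σ = 1
Area = |Σ|/2 = 0.5.
Net area = 127 − 0.5 = 126.5.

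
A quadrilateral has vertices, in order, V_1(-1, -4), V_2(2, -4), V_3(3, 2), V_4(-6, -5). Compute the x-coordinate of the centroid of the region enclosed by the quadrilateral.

Apply the surveyor's formula. First the cross-terms c_i = x_i·y_{i+1} − x_{i+1}·y_i:
  12, 16, -3, 19  ⇒  2A = 44, A = 22.
Then Σ (x_i + x_{i+1})·c_i = -32, so x̄ = -32 / (6·22) = -8/33.

-8/33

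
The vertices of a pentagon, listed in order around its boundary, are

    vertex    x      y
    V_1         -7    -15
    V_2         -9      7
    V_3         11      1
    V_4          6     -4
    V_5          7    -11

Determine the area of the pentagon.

Σ = (-184) + (-86) + (-50) + (-38) + (-182) = -540
Area = |Σ|/2 = 270.

270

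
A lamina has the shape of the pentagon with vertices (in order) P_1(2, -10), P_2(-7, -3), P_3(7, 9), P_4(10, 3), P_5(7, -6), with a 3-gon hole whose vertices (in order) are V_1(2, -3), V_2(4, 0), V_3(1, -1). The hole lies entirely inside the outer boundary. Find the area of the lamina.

Outer boundary:
Σ = (-76) + (-42) + (-69) + (-81) + (-58) = -326
Area = |Σ|/2 = 163.
Hole:
Apply Gauss's area formula: 2A = Σ (x_i·y_{i+1} − x_{i+1}·y_i), indices taken mod 3.
Σ = (12) + (-4) + (-1) = 7
Area = |Σ|/2 = 3.5.
Net area = 163 − 3.5 = 159.5.

159.5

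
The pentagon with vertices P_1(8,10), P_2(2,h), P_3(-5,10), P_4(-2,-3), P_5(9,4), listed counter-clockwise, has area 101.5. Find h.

7

The doubled signed area Σ (x_i y_{i+1} − x_{i+1} y_i) is linear in h.
With h=0 it equals 112; the coefficient of h is 13 (from the two edges through P_2).
So 13·h + 112 = 2·101.5 = 203 ⇒ h = 7.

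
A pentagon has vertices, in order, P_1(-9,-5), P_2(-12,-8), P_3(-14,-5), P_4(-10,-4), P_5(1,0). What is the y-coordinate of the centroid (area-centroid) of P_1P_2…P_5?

Apply the shoelace (surveyor's) formula. First the cross-terms c_i = x_i·y_{i+1} − x_{i+1}·y_i:
  12, -52, 6, 4, -5  ⇒  2A = -35, A = -17.5.
Then Σ (y_i + y_{i+1})·c_i = 475, so ȳ = 475 / (6·(-17.5)) = -95/21.

-95/21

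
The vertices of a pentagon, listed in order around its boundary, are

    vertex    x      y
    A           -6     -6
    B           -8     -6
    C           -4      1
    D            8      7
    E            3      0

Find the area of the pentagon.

Σ = (-12) + (-32) + (-36) + (-21) + (-18) = -119
Area = |Σ|/2 = 59.5.

59.5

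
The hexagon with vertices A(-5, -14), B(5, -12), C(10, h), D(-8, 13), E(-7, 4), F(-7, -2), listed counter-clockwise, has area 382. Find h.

15

Write out the shoelace sum; only the two edges meeting at C involve h:
2·Area = [(5·h − 10·(-12)) + (10·13 − (-8)·h)] + 319
       = 13·h + 569 = 764
⇒ h = 15.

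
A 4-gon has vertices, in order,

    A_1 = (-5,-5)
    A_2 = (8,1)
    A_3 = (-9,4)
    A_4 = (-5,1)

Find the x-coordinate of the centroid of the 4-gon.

Apply the surveyor's formula. First the cross-terms c_i = x_i·y_{i+1} − x_{i+1}·y_i:
  35, 41, 11, 30  ⇒  2A = 117, A = 58.5.
Then Σ (x_i + x_{i+1})·c_i = -390, so x̄ = -390 / (6·58.5) = -10/9.

-10/9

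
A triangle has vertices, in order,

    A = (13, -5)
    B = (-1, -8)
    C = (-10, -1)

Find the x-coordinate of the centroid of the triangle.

Apply the surveyor's formula. First the cross-terms c_i = x_i·y_{i+1} − x_{i+1}·y_i:
  -109, -79, 63  ⇒  2A = -125, A = -62.5.
Then Σ (x_i + x_{i+1})·c_i = -250, so x̄ = -250 / (6·(-62.5)) = 2/3.

2/3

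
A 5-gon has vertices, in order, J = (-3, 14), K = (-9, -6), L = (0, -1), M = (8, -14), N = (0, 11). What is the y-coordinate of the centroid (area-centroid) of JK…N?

85/47

Apply Gauss's area formula. First the cross-terms c_i = x_i·y_{i+1} − x_{i+1}·y_i:
  144, 9, 8, 88, 33  ⇒  2A = 282, A = 141.
Then Σ (y_i + y_{i+1})·c_i = 1530, so ȳ = 1530 / (6·141) = 85/47.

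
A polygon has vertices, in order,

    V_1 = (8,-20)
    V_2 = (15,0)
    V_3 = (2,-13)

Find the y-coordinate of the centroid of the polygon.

-11

Apply the shoelace formula. First the cross-terms c_i = x_i·y_{i+1} − x_{i+1}·y_i:
  300, -195, 64  ⇒  2A = 169, A = 84.5.
Then Σ (y_i + y_{i+1})·c_i = -5577, so ȳ = -5577 / (6·84.5) = -11.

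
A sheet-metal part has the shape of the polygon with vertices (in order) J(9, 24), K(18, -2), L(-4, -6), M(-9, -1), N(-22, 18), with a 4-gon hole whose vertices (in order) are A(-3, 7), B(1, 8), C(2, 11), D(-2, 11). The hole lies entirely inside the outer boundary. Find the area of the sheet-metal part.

731.5

Outer boundary:
Σ = (-450) + (-116) + (-50) + (-184) + (-690) = -1490
Area = |Σ|/2 = 745.
Hole:
Apply Gauss's area formula: 2A = Σ (x_i·y_{i+1} − x_{i+1}·y_i), indices taken mod 4.
Σ = (-31) + (-5) + (44) + (19) = 27
Area = |Σ|/2 = 13.5.
Net area = 745 − 13.5 = 731.5.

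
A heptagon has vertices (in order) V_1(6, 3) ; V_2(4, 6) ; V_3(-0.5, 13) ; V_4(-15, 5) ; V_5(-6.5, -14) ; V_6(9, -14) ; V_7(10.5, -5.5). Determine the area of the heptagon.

446.5

Apply the shoelace (surveyor's) formula: 2A = Σ (x_i·y_{i+1} − x_{i+1}·y_i), indices taken mod 7.
V_1→V_2: (6)(6) − (4)(3) = 24
V_2→V_3: (4)(13) − (-0.5)(6) = 55
V_3→V_4: (-0.5)(5) − (-15)(13) = 192.5
V_4→V_5: (-15)(-14) − (-6.5)(5) = 242.5
V_5→V_6: (-6.5)(-14) − (9)(-14) = 217
V_6→V_7: (9)(-5.5) − (10.5)(-14) = 97.5
V_7→V_1: (10.5)(3) − (6)(-5.5) = 64.5
Σ = 893
Area = |Σ|/2 = 446.5.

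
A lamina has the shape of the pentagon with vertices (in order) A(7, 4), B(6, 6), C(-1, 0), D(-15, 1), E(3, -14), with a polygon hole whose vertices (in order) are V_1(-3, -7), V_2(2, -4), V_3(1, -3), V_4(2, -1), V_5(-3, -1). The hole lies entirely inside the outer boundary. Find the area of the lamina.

149

Outer boundary:
Σ = (18) + (6) + (-1) + (207) + (110) = 340
Area = |Σ|/2 = 170.
Hole:
Apply Gauss's area formula: 2A = Σ (x_i·y_{i+1} − x_{i+1}·y_i), indices taken mod 5.
Σ = (26) + (-2) + (5) + (-5) + (18) = 42
Area = |Σ|/2 = 21.
Net area = 170 − 21 = 149.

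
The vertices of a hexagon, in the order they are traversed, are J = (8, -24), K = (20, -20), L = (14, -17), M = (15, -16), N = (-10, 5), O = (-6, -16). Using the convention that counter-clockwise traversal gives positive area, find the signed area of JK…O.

334

Apply the shoelace formula: 2A = Σ (x_i·y_{i+1} − x_{i+1}·y_i), indices taken mod 6.
Σ = (320) + (-60) + (31) + (-85) + (190) + (272) = 668
Signed area = Σ/2 = 334 (positive ⇒ counter-clockwise traversal).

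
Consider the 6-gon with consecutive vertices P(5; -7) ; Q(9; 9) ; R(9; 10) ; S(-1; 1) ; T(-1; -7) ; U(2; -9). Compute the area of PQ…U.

Apply the shoelace (surveyor's) formula: 2A = Σ (x_i·y_{i+1} − x_{i+1}·y_i), indices taken mod 6.
Cross-terms: 108, 9, 19, 8, 23, 31  ⇒  Σ = 198
Area = |Σ|/2 = 99.

99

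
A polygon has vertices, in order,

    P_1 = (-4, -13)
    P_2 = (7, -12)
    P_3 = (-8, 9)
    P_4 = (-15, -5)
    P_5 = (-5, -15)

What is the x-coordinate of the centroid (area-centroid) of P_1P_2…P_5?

Apply Gauss's area formula. First the cross-terms c_i = x_i·y_{i+1} − x_{i+1}·y_i:
  139, -33, 175, 200, 5  ⇒  2A = 486, A = 243.
Then Σ (x_i + x_{i+1})·c_i = -7620, so x̄ = -7620 / (6·243) = -1270/243.

-1270/243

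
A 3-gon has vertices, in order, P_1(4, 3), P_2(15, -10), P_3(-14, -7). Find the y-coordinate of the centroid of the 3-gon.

Apply the surveyor's formula. First the cross-terms c_i = x_i·y_{i+1} − x_{i+1}·y_i:
  -85, -245, -14  ⇒  2A = -344, A = -172.
Then Σ (y_i + y_{i+1})·c_i = 4816, so ȳ = 4816 / (6·(-172)) = -14/3.

-14/3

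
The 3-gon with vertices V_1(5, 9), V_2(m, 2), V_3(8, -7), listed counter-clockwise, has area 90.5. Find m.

-5

Write out the shoelace sum; only the two edges meeting at V_2 involve m:
2·Area = [(5·2 − m·9) + (m·(-7) − 8·2)] + 107
       = -16·m + 101 = 181
⇒ m = -5.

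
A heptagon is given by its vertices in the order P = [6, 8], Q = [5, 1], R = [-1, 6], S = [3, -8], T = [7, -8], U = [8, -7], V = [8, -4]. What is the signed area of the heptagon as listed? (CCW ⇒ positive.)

Apply Gauss's area formula: 2A = Σ (x_i·y_{i+1} − x_{i+1}·y_i), indices taken mod 7.
Cross-terms: -34, 31, -10, 32, 15, 24, 88  ⇒  Σ = 146
Signed area = Σ/2 = 73 (positive ⇒ counter-clockwise traversal).

73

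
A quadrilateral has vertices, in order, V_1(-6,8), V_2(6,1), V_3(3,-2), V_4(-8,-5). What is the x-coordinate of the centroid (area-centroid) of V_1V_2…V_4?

-668/291

Apply the shoelace formula. First the cross-terms c_i = x_i·y_{i+1} − x_{i+1}·y_i:
  -54, -15, -31, -94  ⇒  2A = -194, A = -97.
Then Σ (x_i + x_{i+1})·c_i = 1336, so x̄ = 1336 / (6·(-97)) = -668/291.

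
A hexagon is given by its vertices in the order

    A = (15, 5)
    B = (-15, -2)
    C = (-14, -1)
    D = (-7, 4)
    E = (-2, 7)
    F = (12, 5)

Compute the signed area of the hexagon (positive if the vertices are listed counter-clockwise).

-90.5

Σ = (45) + (-13) + (-63) + (-41) + (-94) + (-15) = -181
Signed area = Σ/2 = -90.5 (negative ⇒ clockwise traversal).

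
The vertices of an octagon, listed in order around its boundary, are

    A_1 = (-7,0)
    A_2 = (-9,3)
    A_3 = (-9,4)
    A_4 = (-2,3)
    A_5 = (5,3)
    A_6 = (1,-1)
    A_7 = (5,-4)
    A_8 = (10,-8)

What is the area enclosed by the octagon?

Apply the shoelace (surveyor's) formula: 2A = Σ (x_i·y_{i+1} − x_{i+1}·y_i), indices taken mod 8.
Σ = (-21) + (-9) + (-19) + (-21) + (-8) + (1) + (0) + (-56) = -133
Area = |Σ|/2 = 66.5.

66.5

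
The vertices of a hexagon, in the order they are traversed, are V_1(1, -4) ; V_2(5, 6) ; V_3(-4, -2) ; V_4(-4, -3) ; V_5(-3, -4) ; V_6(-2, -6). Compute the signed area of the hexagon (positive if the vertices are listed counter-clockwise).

37.5

V_1→V_2: (1)(6) − (5)(-4) = 26
V_2→V_3: (5)(-2) − (-4)(6) = 14
V_3→V_4: (-4)(-3) − (-4)(-2) = 4
V_4→V_5: (-4)(-4) − (-3)(-3) = 7
V_5→V_6: (-3)(-6) − (-2)(-4) = 10
V_6→V_1: (-2)(-4) − (1)(-6) = 14
Σ = 75
Signed area = Σ/2 = 37.5 (positive ⇒ counter-clockwise traversal).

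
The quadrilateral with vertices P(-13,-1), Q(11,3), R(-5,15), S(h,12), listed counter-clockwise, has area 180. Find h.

-7

The doubled signed area Σ (x_i y_{i+1} − x_{i+1} y_i) is linear in h.
With h=0 it equals 248; the coefficient of h is -16 (from the two edges through S).
So -16·h + 248 = 2·180 = 360 ⇒ h = -7.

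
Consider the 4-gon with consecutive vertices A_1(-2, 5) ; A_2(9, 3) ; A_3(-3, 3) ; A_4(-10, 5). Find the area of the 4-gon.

Apply the shoelace formula: 2A = Σ (x_i·y_{i+1} − x_{i+1}·y_i), indices taken mod 4.
Σ = (-51) + (36) + (15) + (-40) = -40
Area = |Σ|/2 = 20.

20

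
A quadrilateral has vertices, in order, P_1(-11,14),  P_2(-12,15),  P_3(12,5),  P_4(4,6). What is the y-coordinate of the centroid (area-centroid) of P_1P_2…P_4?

Apply the surveyor's formula. First the cross-terms c_i = x_i·y_{i+1} − x_{i+1}·y_i:
  3, -240, 52, 122  ⇒  2A = -63, A = -31.5.
Then Σ (y_i + y_{i+1})·c_i = -1701, so ȳ = -1701 / (6·(-31.5)) = 9.

9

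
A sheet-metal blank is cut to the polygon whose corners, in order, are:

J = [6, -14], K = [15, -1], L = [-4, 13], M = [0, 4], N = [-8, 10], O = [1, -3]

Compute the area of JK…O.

214.5

J→K: (6)(-1) − (15)(-14) = 204
K→L: (15)(13) − (-4)(-1) = 191
L→M: (-4)(4) − (0)(13) = -16
M→N: (0)(10) − (-8)(4) = 32
N→O: (-8)(-3) − (1)(10) = 14
O→J: (1)(-14) − (6)(-3) = 4
Σ = 429
Area = |Σ|/2 = 214.5.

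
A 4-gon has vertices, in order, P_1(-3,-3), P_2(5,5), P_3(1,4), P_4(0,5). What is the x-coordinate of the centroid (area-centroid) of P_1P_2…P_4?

Apply the shoelace formula. First the cross-terms c_i = x_i·y_{i+1} − x_{i+1}·y_i:
  0, 15, 5, 15  ⇒  2A = 35, A = 17.5.
Then Σ (x_i + x_{i+1})·c_i = 50, so x̄ = 50 / (6·17.5) = 10/21.

10/21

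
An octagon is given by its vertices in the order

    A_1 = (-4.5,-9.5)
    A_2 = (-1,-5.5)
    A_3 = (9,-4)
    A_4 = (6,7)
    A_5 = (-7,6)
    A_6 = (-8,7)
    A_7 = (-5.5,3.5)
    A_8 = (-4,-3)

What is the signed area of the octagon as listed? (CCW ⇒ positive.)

Apply the shoelace (surveyor's) formula: 2A = Σ (x_i·y_{i+1} − x_{i+1}·y_i), indices taken mod 8.
A_1→A_2: (-4.5)(-5.5) − (-1)(-9.5) = 15.25
A_2→A_3: (-1)(-4) − (9)(-5.5) = 53.5
A_3→A_4: (9)(7) − (6)(-4) = 87
A_4→A_5: (6)(6) − (-7)(7) = 85
A_5→A_6: (-7)(7) − (-8)(6) = -1
A_6→A_7: (-8)(3.5) − (-5.5)(7) = 10.5
A_7→A_8: (-5.5)(-3) − (-4)(3.5) = 30.5
A_8→A_1: (-4)(-9.5) − (-4.5)(-3) = 24.5
Σ = 305.25
Signed area = Σ/2 = 152.625 (positive ⇒ counter-clockwise traversal).

152.625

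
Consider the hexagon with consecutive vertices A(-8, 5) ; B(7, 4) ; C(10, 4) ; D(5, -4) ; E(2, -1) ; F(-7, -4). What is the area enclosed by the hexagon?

A→B: (-8)(4) − (7)(5) = -67
B→C: (7)(4) − (10)(4) = -12
C→D: (10)(-4) − (5)(4) = -60
D→E: (5)(-1) − (2)(-4) = 3
E→F: (2)(-4) − (-7)(-1) = -15
F→A: (-7)(5) − (-8)(-4) = -67
Σ = -218
Area = |Σ|/2 = 109.

109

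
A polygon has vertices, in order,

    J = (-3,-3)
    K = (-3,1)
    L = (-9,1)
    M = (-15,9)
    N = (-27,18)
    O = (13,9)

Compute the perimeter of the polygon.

|JK| = √((0)² + (4)²) = √16 = 4
|KL| = √((-6)² + (0)²) = √36 = 6
|LM| = √((-6)² + (8)²) = √100 = 10
|MN| = √((-12)² + (9)²) = √225 = 15
|NO| = √((40)² + (-9)²) = √1681 = 41
|OJ| = √((-16)² + (-12)²) = √400 = 20
Perimeter = 4 + 6 + 10 + 15 + 41 + 20 = 96.

96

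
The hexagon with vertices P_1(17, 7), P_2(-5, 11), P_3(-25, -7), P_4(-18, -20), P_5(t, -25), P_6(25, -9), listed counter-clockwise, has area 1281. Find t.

23

Write out the shoelace sum; only the two edges meeting at P_5 involve t:
2·Area = [((-18)·(-25) − t·(-20)) + (t·(-9) − 25·(-25))] + 1234
       = 11·t + 2309 = 2562
⇒ t = 23.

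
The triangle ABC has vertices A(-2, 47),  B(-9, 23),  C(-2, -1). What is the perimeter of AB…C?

98

|AB| = √((-7)² + (-24)²) = √625 = 25
|BC| = √((7)² + (-24)²) = √625 = 25
|CA| = √((0)² + (48)²) = √2304 = 48
Perimeter = 25 + 25 + 48 = 98.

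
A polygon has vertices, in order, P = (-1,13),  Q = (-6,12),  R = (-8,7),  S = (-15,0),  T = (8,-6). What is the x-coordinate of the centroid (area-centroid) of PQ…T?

-511/177

Apply the surveyor's formula. First the cross-terms c_i = x_i·y_{i+1} − x_{i+1}·y_i:
  66, 54, 105, 90, 98  ⇒  2A = 413, A = 206.5.
Then Σ (x_i + x_{i+1})·c_i = -3577, so x̄ = -3577 / (6·206.5) = -511/177.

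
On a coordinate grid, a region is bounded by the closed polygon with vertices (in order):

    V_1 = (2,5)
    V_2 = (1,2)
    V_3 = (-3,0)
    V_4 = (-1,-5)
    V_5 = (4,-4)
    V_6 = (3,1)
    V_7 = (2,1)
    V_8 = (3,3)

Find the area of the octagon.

36.5

Apply Gauss's area formula: 2A = Σ (x_i·y_{i+1} − x_{i+1}·y_i), indices taken mod 8.
Σ = (-1) + (6) + (15) + (24) + (16) + (1) + (3) + (9) = 73
Area = |Σ|/2 = 36.5.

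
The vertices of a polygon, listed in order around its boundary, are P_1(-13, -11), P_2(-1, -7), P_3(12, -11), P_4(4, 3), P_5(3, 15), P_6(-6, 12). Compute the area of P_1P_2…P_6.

327

Cross-terms: 80, 95, 80, 51, 126, 222  ⇒  Σ = 654
Area = |Σ|/2 = 327.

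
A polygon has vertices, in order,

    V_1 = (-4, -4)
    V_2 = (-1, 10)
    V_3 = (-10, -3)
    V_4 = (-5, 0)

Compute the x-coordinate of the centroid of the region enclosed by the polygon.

Apply Gauss's area formula. First the cross-terms c_i = x_i·y_{i+1} − x_{i+1}·y_i:
  -44, 103, -15, 20  ⇒  2A = 64, A = 32.
Then Σ (x_i + x_{i+1})·c_i = -868, so x̄ = -868 / (6·32) = -217/48.

-217/48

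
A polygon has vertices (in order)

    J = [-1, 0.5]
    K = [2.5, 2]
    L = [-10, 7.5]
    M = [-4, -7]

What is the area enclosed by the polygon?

63.25

Σ = (-3.25) + (38.75) + (100) + (-9) = 126.5
Area = |Σ|/2 = 63.25.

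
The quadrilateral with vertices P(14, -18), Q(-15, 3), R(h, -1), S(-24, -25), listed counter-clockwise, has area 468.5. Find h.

-14

Write out the shoelace sum; only the two edges meeting at R involve h:
2·Area = [((-15)·(-1) − h·3) + (h·(-25) − (-24)·(-1))] + 554
       = -28·h + 545 = 937
⇒ h = -14.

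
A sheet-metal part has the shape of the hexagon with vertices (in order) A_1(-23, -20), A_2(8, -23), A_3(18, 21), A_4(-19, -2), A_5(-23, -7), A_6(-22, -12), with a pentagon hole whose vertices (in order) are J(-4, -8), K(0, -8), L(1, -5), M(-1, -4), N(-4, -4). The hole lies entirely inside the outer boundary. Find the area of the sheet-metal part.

Outer boundary:
Apply the shoelace formula: 2A = Σ (x_i·y_{i+1} − x_{i+1}·y_i), indices taken mod 6.
Cross-terms: 689, 582, 363, 87, 122, 164  ⇒  Σ = 2007
Area = |Σ|/2 = 1003.5.
Hole:
Σ = (32) + (8) + (-9) + (-12) + (16) = 35
Area = |Σ|/2 = 17.5.
Net area = 1003.5 − 17.5 = 986.

986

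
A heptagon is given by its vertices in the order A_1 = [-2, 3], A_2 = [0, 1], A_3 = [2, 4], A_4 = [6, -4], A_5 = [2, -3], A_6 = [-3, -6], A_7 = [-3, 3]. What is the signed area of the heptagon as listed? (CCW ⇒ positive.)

-48.5

Σ = (-2) + (-2) + (-32) + (-10) + (-21) + (-27) + (-3) = -97
Signed area = Σ/2 = -48.5 (negative ⇒ clockwise traversal).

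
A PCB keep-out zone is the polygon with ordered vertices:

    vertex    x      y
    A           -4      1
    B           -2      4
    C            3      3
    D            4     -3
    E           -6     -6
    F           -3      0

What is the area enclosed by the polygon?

Apply Gauss's area formula: 2A = Σ (x_i·y_{i+1} − x_{i+1}·y_i), indices taken mod 6.
Σ = (-14) + (-18) + (-21) + (-42) + (-18) + (-3) = -116
Area = |Σ|/2 = 58.

58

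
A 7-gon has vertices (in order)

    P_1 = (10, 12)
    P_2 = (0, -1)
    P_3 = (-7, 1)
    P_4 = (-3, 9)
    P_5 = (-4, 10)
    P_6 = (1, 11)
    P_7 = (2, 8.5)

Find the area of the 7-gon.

Σ = (-10) + (-7) + (-60) + (6) + (-54) + (-13.5) + (-61) = -199.5
Area = |Σ|/2 = 99.75.

99.75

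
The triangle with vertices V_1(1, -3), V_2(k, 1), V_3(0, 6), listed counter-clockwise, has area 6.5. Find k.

Write out the shoelace sum; only the two edges meeting at V_2 involve k:
2·Area = [(1·1 − k·(-3)) + (k·6 − 0·1)] + -6
       = 9·k + -5 = 13
⇒ k = 2.

2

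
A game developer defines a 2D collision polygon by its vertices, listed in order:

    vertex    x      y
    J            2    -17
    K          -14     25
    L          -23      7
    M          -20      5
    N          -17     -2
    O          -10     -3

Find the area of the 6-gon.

Σ = (-188) + (477) + (25) + (125) + (31) + (176) = 646
Area = |Σ|/2 = 323.

323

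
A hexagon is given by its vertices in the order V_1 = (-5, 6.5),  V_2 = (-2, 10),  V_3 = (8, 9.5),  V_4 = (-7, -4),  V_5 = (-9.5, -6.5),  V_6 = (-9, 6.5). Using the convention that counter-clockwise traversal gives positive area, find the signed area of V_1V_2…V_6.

-120.125

Apply the shoelace formula: 2A = Σ (x_i·y_{i+1} − x_{i+1}·y_i), indices taken mod 6.
Σ = (-37) + (-99) + (34.5) + (7.5) + (-120.25) + (-26) = -240.25
Signed area = Σ/2 = -120.125 (negative ⇒ clockwise traversal).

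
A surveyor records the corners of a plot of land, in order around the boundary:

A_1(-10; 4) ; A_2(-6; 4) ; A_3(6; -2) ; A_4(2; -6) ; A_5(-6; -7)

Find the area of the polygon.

102

Cross-terms: -16, -12, -32, -50, -94  ⇒  Σ = -204
Area = |Σ|/2 = 102.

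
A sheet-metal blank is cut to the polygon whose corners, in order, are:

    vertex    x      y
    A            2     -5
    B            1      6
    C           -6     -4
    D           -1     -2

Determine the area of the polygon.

Apply the surveyor's formula: 2A = Σ (x_i·y_{i+1} − x_{i+1}·y_i), indices taken mod 4.
Σ = (17) + (32) + (8) + (9) = 66
Area = |Σ|/2 = 33.

33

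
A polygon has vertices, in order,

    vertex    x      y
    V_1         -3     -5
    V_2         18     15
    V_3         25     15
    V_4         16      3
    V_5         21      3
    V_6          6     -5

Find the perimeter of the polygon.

|V_1V_2| = √((21)² + (20)²) = √841 = 29
|V_2V_3| = √((7)² + (0)²) = √49 = 7
|V_3V_4| = √((-9)² + (-12)²) = √225 = 15
|V_4V_5| = √((5)² + (0)²) = √25 = 5
|V_5V_6| = √((-15)² + (-8)²) = √289 = 17
|V_6V_1| = √((-9)² + (0)²) = √81 = 9
Perimeter = 29 + 7 + 15 + 5 + 17 + 9 = 82.

82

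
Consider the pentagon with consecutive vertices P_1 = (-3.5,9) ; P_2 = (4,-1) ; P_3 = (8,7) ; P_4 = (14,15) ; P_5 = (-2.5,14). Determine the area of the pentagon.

142.75

Apply the surveyor's formula: 2A = Σ (x_i·y_{i+1} − x_{i+1}·y_i), indices taken mod 5.
Σ = (-32.5) + (36) + (22) + (233.5) + (26.5) = 285.5
Area = |Σ|/2 = 142.75.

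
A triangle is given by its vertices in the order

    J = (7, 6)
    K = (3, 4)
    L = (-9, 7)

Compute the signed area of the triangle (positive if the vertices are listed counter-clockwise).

-18

Σ = (10) + (57) + (-103) = -36
Signed area = Σ/2 = -18 (negative ⇒ clockwise traversal).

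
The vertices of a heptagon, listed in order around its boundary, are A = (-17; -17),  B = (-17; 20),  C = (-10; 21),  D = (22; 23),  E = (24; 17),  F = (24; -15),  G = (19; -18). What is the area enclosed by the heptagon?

Apply the shoelace (surveyor's) formula: 2A = Σ (x_i·y_{i+1} − x_{i+1}·y_i), indices taken mod 7.
Σ = (-629) + (-157) + (-692) + (-178) + (-768) + (-147) + (-629) = -3200
Area = |Σ|/2 = 1600.

1600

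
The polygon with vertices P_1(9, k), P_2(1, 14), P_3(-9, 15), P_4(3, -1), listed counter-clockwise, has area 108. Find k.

The doubled signed area Σ (x_i y_{i+1} − x_{i+1} y_i) is linear in k.
With k=0 it equals 240; the coefficient of k is 2 (from the two edges through P_1).
So 2·k + 240 = 2·108 = 216 ⇒ k = -12.

-12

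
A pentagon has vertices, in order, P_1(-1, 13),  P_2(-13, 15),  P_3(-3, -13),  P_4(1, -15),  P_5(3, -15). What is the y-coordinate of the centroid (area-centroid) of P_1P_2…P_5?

Apply Gauss's area formula. First the cross-terms c_i = x_i·y_{i+1} − x_{i+1}·y_i:
  154, 214, 58, 30, 24  ⇒  2A = 480, A = 240.
Then Σ (y_i + y_{i+1})·c_i = 2168, so ȳ = 2168 / (6·240) = 271/180.

271/180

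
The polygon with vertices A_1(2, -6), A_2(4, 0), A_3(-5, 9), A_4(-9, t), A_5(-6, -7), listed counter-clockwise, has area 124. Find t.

The doubled signed area Σ (x_i y_{i+1} − x_{i+1} y_i) is linear in t.
With t=0 it equals 254; the coefficient of t is 1 (from the two edges through A_4).
So 1·t + 254 = 2·124 = 248 ⇒ t = -6.

-6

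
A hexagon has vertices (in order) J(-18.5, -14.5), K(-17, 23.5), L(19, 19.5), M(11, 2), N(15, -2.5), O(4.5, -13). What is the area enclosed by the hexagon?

Σ = (-681.25) + (-778) + (-176.5) + (-57.5) + (-183.75) + (-305.75) = -2182.75
Area = |Σ|/2 = 1091.375.

1091.375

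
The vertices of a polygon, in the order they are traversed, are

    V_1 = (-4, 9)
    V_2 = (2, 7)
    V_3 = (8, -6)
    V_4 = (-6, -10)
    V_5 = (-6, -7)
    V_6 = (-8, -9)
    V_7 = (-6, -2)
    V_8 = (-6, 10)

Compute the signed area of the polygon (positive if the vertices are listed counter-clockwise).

Apply the shoelace formula: 2A = Σ (x_i·y_{i+1} − x_{i+1}·y_i), indices taken mod 8.
Cross-terms: -46, -68, -116, -18, -2, -38, -72, -14  ⇒  Σ = -374
Signed area = Σ/2 = -187 (negative ⇒ clockwise traversal).

-187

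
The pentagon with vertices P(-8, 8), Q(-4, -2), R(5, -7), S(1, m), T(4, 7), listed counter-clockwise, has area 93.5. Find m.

-1

Write out the shoelace sum; only the two edges meeting at S involve m:
2·Area = [(5·m − 1·(-7)) + (1·7 − 4·m)] + 174
       = 1·m + 188 = 187
⇒ m = -1.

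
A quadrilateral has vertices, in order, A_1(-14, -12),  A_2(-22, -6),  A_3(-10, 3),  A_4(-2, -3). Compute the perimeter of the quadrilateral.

50

|A_1A_2| = √((-8)² + (6)²) = √100 = 10
|A_2A_3| = √((12)² + (9)²) = √225 = 15
|A_3A_4| = √((8)² + (-6)²) = √100 = 10
|A_4A_1| = √((-12)² + (-9)²) = √225 = 15
Perimeter = 10 + 15 + 10 + 15 = 50.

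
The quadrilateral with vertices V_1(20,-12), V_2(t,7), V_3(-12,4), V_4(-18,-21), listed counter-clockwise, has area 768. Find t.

The doubled signed area Σ (x_i y_{i+1} − x_{i+1} y_i) is linear in t.
With t=0 it equals 1184; the coefficient of t is 16 (from the two edges through V_2).
So 16·t + 1184 = 2·768 = 1536 ⇒ t = 22.

22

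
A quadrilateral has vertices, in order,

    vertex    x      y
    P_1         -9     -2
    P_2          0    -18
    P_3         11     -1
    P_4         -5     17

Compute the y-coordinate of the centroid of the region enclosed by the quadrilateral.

Apply the shoelace formula. First the cross-terms c_i = x_i·y_{i+1} − x_{i+1}·y_i:
  162, 198, 182, 163  ⇒  2A = 705, A = 352.5.
Then Σ (y_i + y_{i+1})·c_i = -1645, so ȳ = -1645 / (6·352.5) = -7/9.

-7/9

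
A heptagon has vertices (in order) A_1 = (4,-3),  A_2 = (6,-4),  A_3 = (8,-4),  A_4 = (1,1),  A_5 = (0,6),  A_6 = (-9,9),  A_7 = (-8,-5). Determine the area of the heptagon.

Apply Gauss's area formula: 2A = Σ (x_i·y_{i+1} − x_{i+1}·y_i), indices taken mod 7.
A_1→A_2: (4)(-4) − (6)(-3) = 2
A_2→A_3: (6)(-4) − (8)(-4) = 8
A_3→A_4: (8)(1) − (1)(-4) = 12
A_4→A_5: (1)(6) − (0)(1) = 6
A_5→A_6: (0)(9) − (-9)(6) = 54
A_6→A_7: (-9)(-5) − (-8)(9) = 117
A_7→A_1: (-8)(-3) − (4)(-5) = 44
Σ = 243
Area = |Σ|/2 = 121.5.

121.5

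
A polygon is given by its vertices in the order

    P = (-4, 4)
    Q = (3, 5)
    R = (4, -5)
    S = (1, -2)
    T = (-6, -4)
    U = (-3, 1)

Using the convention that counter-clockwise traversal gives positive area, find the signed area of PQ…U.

Apply the surveyor's formula: 2A = Σ (x_i·y_{i+1} − x_{i+1}·y_i), indices taken mod 6.
Σ = (-32) + (-35) + (-3) + (-16) + (-18) + (-8) = -112
Signed area = Σ/2 = -56 (negative ⇒ clockwise traversal).

-56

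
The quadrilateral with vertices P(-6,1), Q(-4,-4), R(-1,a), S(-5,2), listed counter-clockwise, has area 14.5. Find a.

0

Write out the shoelace sum; only the two edges meeting at R involve a:
2·Area = [((-4)·a − (-1)·(-4)) + ((-1)·2 − (-5)·a)] + 35
       = 1·a + 29 = 29
⇒ a = 0.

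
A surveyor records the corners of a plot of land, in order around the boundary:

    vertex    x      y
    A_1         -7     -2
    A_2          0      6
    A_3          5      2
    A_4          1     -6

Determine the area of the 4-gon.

74

A_1→A_2: (-7)(6) − (0)(-2) = -42
A_2→A_3: (0)(2) − (5)(6) = -30
A_3→A_4: (5)(-6) − (1)(2) = -32
A_4→A_1: (1)(-2) − (-7)(-6) = -44
Σ = -148
Area = |Σ|/2 = 74.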